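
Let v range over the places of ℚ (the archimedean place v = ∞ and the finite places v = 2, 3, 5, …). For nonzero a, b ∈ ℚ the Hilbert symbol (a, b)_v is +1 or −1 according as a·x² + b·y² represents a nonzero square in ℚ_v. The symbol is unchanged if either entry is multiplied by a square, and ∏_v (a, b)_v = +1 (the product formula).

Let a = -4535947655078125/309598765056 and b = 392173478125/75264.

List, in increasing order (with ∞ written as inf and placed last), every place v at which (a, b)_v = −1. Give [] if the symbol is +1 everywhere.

Mod squares: a ≡ -13, b ≡ 510. Check v ∈ {∞, 2, 3, 5, 7, 11, 13, 17, 19, 23}.
v=7: a=7^-2·(≡4), b=7^-2·(≡3) mod 7; (4|7)=+1, (3|7)=-1; (−1)^{-2·-2·3}·(+1)^-2·(-1)^-2 = +1.
v=2: v_2(a)=-14, v_2(b)=-9; units ≡ 3, 7 (mod 8); ε·ε+αω+βω = 1·1+-14·0+-9·1 ≡ 0  ⇒  (a,b)_2 = +1.
v=5: a=5^8·(≡3), b=5^5·(≡2) mod 5; (3|5)=-1, (2|5)=-1; (−1)^{8·5·2}·(-1)^5·(-1)^8 = -1.
v=11: a=11^4·(≡1), b=11^2·(≡9) mod 11; (1|11)=+1, (9|11)=+1; (−1)^{4·2·5}·(+1)^2·(+1)^4 = +1.
v=3: a=3^-6·(≡2), b=3^-1·(≡2) mod 3; (2|3)=-1, (2|3)=-1; (−1)^{-6·-1·1}·(-1)^-1·(-1)^-6 = -1.
v=∞: -13 < 0 and 510 > 0  ⇒  (a,b)_∞ = +1.
v=17: a=17^0·(≡15), b=17^1·(≡15) mod 17; (15|17)=+1, (15|17)=+1; (−1)^{0·1·8}·(+1)^1·(+1)^0 = +1.
v=13: a=13^3·(≡1), b=13^2·(≡1) mod 13; (1|13)=+1, (1|13)=+1; (−1)^{3·2·6}·(+1)^2·(+1)^3 = +1.
v=19: a=19^2·(≡4), b=19^2·(≡1) mod 19; (4|19)=+1, (1|19)=+1; (−1)^{2·2·9}·(+1)^2·(+1)^2 = +1.
v=23: a=23^-2·(≡11), b=23^0·(≡3) mod 23; (11|23)=-1, (3|23)=+1; (−1)^{-2·0·11}·(-1)^0·(+1)^-2 = +1.
|Ram(-13, 510)| = 2, even; anisotropic at {3, 5}.

[3, 5]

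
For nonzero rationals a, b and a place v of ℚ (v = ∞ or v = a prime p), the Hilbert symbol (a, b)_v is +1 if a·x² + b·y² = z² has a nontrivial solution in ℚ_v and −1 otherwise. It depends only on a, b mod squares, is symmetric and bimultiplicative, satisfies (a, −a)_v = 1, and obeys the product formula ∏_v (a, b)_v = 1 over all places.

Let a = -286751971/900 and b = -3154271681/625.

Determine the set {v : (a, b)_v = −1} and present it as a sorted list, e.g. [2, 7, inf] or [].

[17, 19, 29, inf]

(a, b) ≡ (-2369851, -215441) mod (ℚ^×)²; places V = {2, 3, 5, 11, 17, 19, 23, 29, ∞}.
(a,b)_17: α=1, u≡6; β=1, v≡8 (mod 17); (6|17)=-1, (8|17)=+1; sign (−1)^0·-1^1·+1^1 = -1.
(a,b)_29: α=1, u≡15; β=1, v≡23 (mod 29); (15|29)=-1, (23|29)=+1; sign (−1)^0·-1^1·+1^1 = -1.
(a,b)_2: α=-2, β=0; u≡5, v≡7 (mod 8); ε(u)ε(v)=0·1, αω(v)=-2·0, βω(u)=0·1; sum ≡ 0  ⇒  +1.
(a,b)_19: α=1, u≡6; β=1, v≡16 (mod 19); (6|19)=+1, (16|19)=+1; sign (−1)^1·+1^1·+1^1 = -1.
(a,b)_3: α=-2, u≡2; β=0, v≡1 (mod 3); (2|3)=-1, (1|3)=+1; sign (−1)^0·-1^0·+1^-2 = +1.
(a,b)_11: α=3, u≡3; β=4, v≡3 (mod 11); (3|11)=+1, (3|11)=+1; sign (−1)^0·+1^4·+1^3 = +1.
(a,b)_5: α=-2, u≡4; β=-4, v≡4 (mod 5); (4|5)=+1, (4|5)=+1; sign (−1)^0·+1^-4·+1^-2 = +1.
(a,b)_23: α=1, u≡6; β=1, v≡15 (mod 23); (6|23)=+1, (15|23)=-1; sign (−1)^1·+1^1·-1^1 = +1.
(a,b)_∞: sgn(-2369851)=−, sgn(-215441)=−, so -1.
Ram(-2369851, -215441) = {17, 19, 29, ∞}; no ℚ_17-point on the conic.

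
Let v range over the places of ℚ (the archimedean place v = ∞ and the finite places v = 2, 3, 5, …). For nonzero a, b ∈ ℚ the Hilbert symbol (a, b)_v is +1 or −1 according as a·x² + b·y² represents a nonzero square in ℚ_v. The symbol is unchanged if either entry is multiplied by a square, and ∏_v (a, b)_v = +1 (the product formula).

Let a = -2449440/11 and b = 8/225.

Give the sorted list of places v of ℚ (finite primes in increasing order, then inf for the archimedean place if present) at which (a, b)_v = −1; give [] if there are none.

[2, 3, 5, 11]

(a, b) ≡ (-2310, 2) mod (ℚ^×)²; places V = {2, 3, 5, 7, 11, ∞}.
(a,b)_5: α=1, u≡2; β=-2, v≡2 (mod 5); (2|5)=-1, (2|5)=-1; sign (−1)^0·-1^-2·-1^1 = -1.
(a,b)_3: α=7, u≡1; β=-2, v≡2 (mod 3); (1|3)=+1, (2|3)=-1; sign (−1)^0·+1^-2·-1^7 = -1.
(a,b)_2: α=5, β=3; u≡5, v≡1 (mod 8); ε(u)ε(v)=0·0, αω(v)=5·0, βω(u)=3·1; sum ≡ 1  ⇒  -1.
(a,b)_7: α=1, u≡6; β=0, v≡1 (mod 7); (6|7)=-1, (1|7)=+1; sign (−1)^0·-1^0·+1^1 = +1.
(a,b)_∞: sgn(-2310)=−, sgn(2)=+, so +1.
(a,b)_11: α=-1, u≡7; β=0, v≡6 (mod 11); (7|11)=-1, (6|11)=-1; sign (−1)^0·-1^0·-1^-1 = -1.
Ram(-2310, 2) = {2, 3, 5, 11}; no ℚ_2-point on the conic.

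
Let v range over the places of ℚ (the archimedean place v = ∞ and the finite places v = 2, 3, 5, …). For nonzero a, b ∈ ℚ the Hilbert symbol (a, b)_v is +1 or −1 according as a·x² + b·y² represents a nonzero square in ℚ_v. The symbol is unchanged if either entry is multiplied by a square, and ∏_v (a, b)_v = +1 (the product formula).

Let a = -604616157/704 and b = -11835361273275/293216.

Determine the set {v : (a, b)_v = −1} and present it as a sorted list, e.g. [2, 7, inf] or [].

(a, b) ≡ (-227447, -799986) mod (ℚ^×)²; places V = {2, 3, 5, 7, 11, 17, 19, 23, 29, 31, ∞}.
(a,b)_3: α=4, u≡1; β=7, v≡2 (mod 3); (1|3)=+1, (2|3)=-1; sign (−1)^0·+1^7·-1^4 = +1.
(a,b)_7: α=0, u≡4; β=-2, v≡1 (mod 7); (4|7)=+1, (1|7)=+1; sign (−1)^0·+1^-2·+1^0 = +1.
(a,b)_2: α=-6, β=-5; u≡1, v≡7 (mod 8); ε(u)ε(v)=0·1, αω(v)=-6·0, βω(u)=-5·0; sum ≡ 0  ⇒  +1.
(a,b)_23: α=1, u≡12; β=1, v≡5 (mod 23); (12|23)=+1, (5|23)=-1; sign (−1)^1·+1^1·-1^1 = +1.
(a,b)_17: α=0, u≡9; β=-1, v≡13 (mod 17); (9|17)=+1, (13|17)=+1; sign (−1)^0·+1^-1·+1^0 = +1.
(a,b)_5: α=0, u≡2; β=2, v≡4 (mod 5); (2|5)=-1, (4|5)=+1; sign (−1)^0·-1^2·+1^0 = +1.
(a,b)_11: α=-1, u≡1; β=-1, v≡7 (mod 11); (1|11)=+1, (7|11)=-1; sign (−1)^1·+1^-1·-1^-1 = +1.
(a,b)_19: α=2, u≡13; β=2, v≡1 (mod 19); (13|19)=-1, (1|19)=+1; sign (−1)^0·-1^2·+1^2 = +1.
(a,b)_29: α=1, u≡28; β=2, v≡2 (mod 29); (28|29)=+1, (2|29)=-1; sign (−1)^0·+1^2·-1^1 = -1.
(a,b)_31: α=1, u≡28; β=1, v≡21 (mod 31); (28|31)=+1, (21|31)=-1; sign (−1)^1·+1^1·-1^1 = +1.
(a,b)_∞: sgn(-227447)=−, sgn(-799986)=−, so -1.
(-227447, -799986 / ℚ) ramifies at {29, ∞}: a division algebra.

[29, inf]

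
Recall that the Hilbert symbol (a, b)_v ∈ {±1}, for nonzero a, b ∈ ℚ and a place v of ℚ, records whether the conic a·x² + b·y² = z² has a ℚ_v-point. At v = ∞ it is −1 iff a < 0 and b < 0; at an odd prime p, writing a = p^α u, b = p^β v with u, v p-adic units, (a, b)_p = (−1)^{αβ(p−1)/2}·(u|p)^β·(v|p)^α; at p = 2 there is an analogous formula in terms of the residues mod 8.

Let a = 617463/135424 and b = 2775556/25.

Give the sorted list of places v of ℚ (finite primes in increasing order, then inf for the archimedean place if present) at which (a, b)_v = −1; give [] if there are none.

Mod squares: a ≡ 7, b ≡ 1. Check v ∈ {∞, 2, 3, 5, 7, 11, 17, 23}.
v=7: a=7^1·(≡1), b=7^4·(≡2) mod 7; (1|7)=+1, (2|7)=+1; (−1)^{1·4·3}·(+1)^4·(+1)^1 = +1.
v=17: a=17^0·(≡3), b=17^2·(≡2) mod 17; (3|17)=-1, (2|17)=+1; (−1)^{0·2·8}·(-1)^2·(+1)^0 = +1.
v=5: a=5^0·(≡2), b=5^-2·(≡1) mod 5; (2|5)=-1, (1|5)=+1; (−1)^{0·-2·2}·(-1)^-2·(+1)^0 = +1.
v=23: a=23^-2·(≡17), b=23^0·(≡4) mod 23; (17|23)=-1, (4|23)=+1; (−1)^{-2·0·11}·(-1)^0·(+1)^-2 = +1.
v=2: v_2(a)=-8, v_2(b)=2; units ≡ 7, 1 (mod 8); ε·ε+αω+βω = 1·0+-8·0+2·0 ≡ 0  ⇒  (a,b)_2 = +1.
v=∞: 7 > 0 and 1 > 0  ⇒  (a,b)_∞ = +1.
v=11: a=11^2·(≡7), b=11^0·(≡1) mod 11; (7|11)=-1, (1|11)=+1; (−1)^{2·0·5}·(-1)^0·(+1)^2 = +1.
v=3: a=3^6·(≡1), b=3^0·(≡1) mod 3; (1|3)=+1, (1|3)=+1; (−1)^{6·0·1}·(+1)^0·(+1)^6 = +1.
Every local symbol is +1, so the conic 7·x² + 1·y² = z² has ℚ_v-points for all v and hence a ℚ-point; (a, b / ℚ) ≅ M_2(ℚ).

[]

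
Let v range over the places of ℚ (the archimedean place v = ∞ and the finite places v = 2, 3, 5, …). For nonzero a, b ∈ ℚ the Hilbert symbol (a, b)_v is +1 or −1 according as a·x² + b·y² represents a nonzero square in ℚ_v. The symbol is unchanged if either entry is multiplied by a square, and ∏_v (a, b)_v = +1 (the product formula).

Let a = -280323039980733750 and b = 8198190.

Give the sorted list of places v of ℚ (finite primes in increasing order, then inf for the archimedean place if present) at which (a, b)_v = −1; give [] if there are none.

Mod squares: a ≡ -6006, b ≡ 110. Check v ∈ {∞, 2, 3, 5, 7, 11, 13}.
v=∞: -6006 < 0 and 110 > 0  ⇒  (a,b)_∞ = +1.
v=3: a=3^3·(≡2), b=3^2·(≡2) mod 3; (2|3)=-1, (2|3)=-1; (−1)^{3·2·1}·(-1)^2·(-1)^3 = -1.
v=13: a=13^5·(≡7), b=13^2·(≡7) mod 13; (7|13)=-1, (7|13)=-1; (−1)^{5·2·6}·(-1)^2·(-1)^5 = -1.
v=11: a=11^3·(≡9), b=11^1·(≡7) mod 11; (9|11)=+1, (7|11)=-1; (−1)^{3·1·5}·(+1)^1·(-1)^3 = +1.
v=5: a=5^4·(≡1), b=5^1·(≡3) mod 5; (1|5)=+1, (3|5)=-1; (−1)^{4·1·2}·(+1)^1·(-1)^4 = +1.
v=7: a=7^5·(≡3), b=7^2·(≡3) mod 7; (3|7)=-1, (3|7)=-1; (−1)^{5·2·3}·(-1)^2·(-1)^5 = -1.
v=2: v_2(a)=1, v_2(b)=1; units ≡ 5, 7 (mod 8); ε·ε+αω+βω = 0·1+1·0+1·1 ≡ 1  ⇒  (a,b)_2 = -1.
|Ram(-6006, 110)| = 4, even; anisotropic at {2, 3, 7, 13}.

[2, 3, 7, 13]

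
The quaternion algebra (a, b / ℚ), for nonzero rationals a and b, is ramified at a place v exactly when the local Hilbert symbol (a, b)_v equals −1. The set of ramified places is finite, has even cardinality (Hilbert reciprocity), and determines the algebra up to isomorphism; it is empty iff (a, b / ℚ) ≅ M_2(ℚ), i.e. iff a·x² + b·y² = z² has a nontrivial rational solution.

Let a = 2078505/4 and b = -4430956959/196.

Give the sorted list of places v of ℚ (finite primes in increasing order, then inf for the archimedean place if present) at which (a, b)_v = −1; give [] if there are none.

[3, 13, 17, 19]

(a, b) ≡ (230945, -39) mod (ℚ^×)²; places V = {2, 3, 5, 7, 11, 13, 17, 19, ∞}.
(a,b)_11: α=1, u≡2; β=2, v≡3 (mod 11); (2|11)=-1, (3|11)=+1; sign (−1)^0·-1^2·+1^1 = +1.
(a,b)_5: α=1, u≡4; β=0, v≡1 (mod 5); (4|5)=+1, (1|5)=+1; sign (−1)^0·+1^0·+1^1 = +1.
(a,b)_17: α=1, u≡13; β=2, v≡11 (mod 17); (13|17)=+1, (11|17)=-1; sign (−1)^0·+1^2·-1^1 = -1.
(a,b)_13: α=1, u≡6; β=1, v≡10 (mod 13); (6|13)=-1, (10|13)=+1; sign (−1)^0·-1^1·+1^1 = -1.
(a,b)_19: α=1, u≡3; β=2, v≡15 (mod 19); (3|19)=-1, (15|19)=-1; sign (−1)^0·-1^2·-1^1 = -1.
(a,b)_3: α=2, u≡2; β=3, v≡2 (mod 3); (2|3)=-1, (2|3)=-1; sign (−1)^0·-1^3·-1^2 = -1.
(a,b)_∞: sgn(230945)=+, sgn(-39)=−, so +1.
(a,b)_7: α=0, u≡4; β=-2, v≡3 (mod 7); (4|7)=+1, (3|7)=-1; sign (−1)^0·+1^-2·-1^0 = +1.
(a,b)_2: α=-2, β=-2; u≡1, v≡1 (mod 8); ε(u)ε(v)=0·0, αω(v)=-2·0, βω(u)=-2·0; sum ≡ 0  ⇒  +1.
(230945, -39 / ℚ) ramifies at {3, 13, 17, 19}: a division algebra.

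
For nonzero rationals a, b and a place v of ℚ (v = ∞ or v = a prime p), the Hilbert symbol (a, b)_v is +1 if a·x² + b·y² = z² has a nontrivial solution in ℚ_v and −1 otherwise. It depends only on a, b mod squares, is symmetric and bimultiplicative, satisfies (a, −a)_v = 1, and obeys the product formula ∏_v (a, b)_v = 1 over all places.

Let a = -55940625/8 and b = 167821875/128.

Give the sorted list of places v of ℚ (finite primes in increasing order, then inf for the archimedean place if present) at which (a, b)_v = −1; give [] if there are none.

(a, b) ≡ (-2210, 6630) mod (ℚ^×)²; places V = {2, 3, 5, 13, 17, ∞}.
(a,b)_2: α=-3, β=-7; u≡7, v≡3 (mod 8); ε(u)ε(v)=1·1, αω(v)=-3·1, βω(u)=-7·0; sum ≡ 0  ⇒  +1.
(a,b)_∞: sgn(-2210)=−, sgn(6630)=+, so +1.
(a,b)_5: α=5, u≡3; β=5, v≡1 (mod 5); (3|5)=-1, (1|5)=+1; sign (−1)^0·-1^5·+1^5 = -1.
(a,b)_13: α=1, u≡12; β=1, v≡1 (mod 13); (12|13)=+1, (1|13)=+1; sign (−1)^0·+1^1·+1^1 = +1.
(a,b)_17: α=1, u≡6; β=1, v≡1 (mod 17); (6|17)=-1, (1|17)=+1; sign (−1)^0·-1^1·+1^1 = -1.
(a,b)_3: α=4, u≡1; β=5, v≡2 (mod 3); (1|3)=+1, (2|3)=-1; sign (−1)^0·+1^5·-1^4 = +1.
(-2210, 6630 / ℚ) ramifies at {5, 17}: a division algebra.

[5, 17]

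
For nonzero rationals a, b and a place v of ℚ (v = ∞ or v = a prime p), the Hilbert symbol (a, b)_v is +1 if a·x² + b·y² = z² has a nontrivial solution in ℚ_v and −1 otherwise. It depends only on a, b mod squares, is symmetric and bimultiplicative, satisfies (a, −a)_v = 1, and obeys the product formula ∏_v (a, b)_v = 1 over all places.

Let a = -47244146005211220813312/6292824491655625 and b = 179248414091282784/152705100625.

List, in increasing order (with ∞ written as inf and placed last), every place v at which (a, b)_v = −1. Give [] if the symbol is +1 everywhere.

Mod squares: a ≡ -74518, b ≡ 11766. Check v ∈ {∞, 2, 3, 5, 7, 11, 17, 19, 29, 37, 53}.
v=29: a=29^-4·(≡21), b=29^-2·(≡10) mod 29; (21|29)=-1, (10|29)=-1; (−1)^{-4·-2·14}·(-1)^-2·(-1)^-4 = +1.
v=∞: -74518 < 0 and 11766 > 0  ⇒  (a,b)_∞ = +1.
v=5: a=5^-4·(≡2), b=5^-4·(≡4) mod 5; (2|5)=-1, (4|5)=+1; (−1)^{-4·-4·2}·(-1)^-4·(+1)^-4 = +1.
v=37: a=37^1·(≡3), b=37^1·(≡19) mod 37; (3|37)=+1, (19|37)=-1; (−1)^{1·1·18}·(+1)^1·(-1)^1 = -1.
v=53: a=53^3·(≡29), b=53^3·(≡17) mod 53; (29|53)=+1, (17|53)=+1; (−1)^{3·3·26}·(+1)^3·(+1)^3 = +1.
v=7: a=7^-6·(≡4), b=7^-4·(≡6) mod 7; (4|7)=+1, (6|7)=-1; (−1)^{-6·-4·3}·(+1)^-4·(-1)^-6 = +1.
v=3: a=3^4·(≡2), b=3^3·(≡1) mod 3; (2|3)=-1, (1|3)=+1; (−1)^{4·3·1}·(-1)^3·(+1)^4 = -1.
v=11: a=11^-2·(≡2), b=11^-2·(≡2) mod 11; (2|11)=-1, (2|11)=-1; (−1)^{-2·-2·5}·(-1)^-2·(-1)^-2 = +1.
v=2: v_2(a)=9, v_2(b)=5; units ≡ 5, 3 (mod 8); ε·ε+αω+βω = 0·1+9·1+5·1 ≡ 0  ⇒  (a,b)_2 = +1.
v=19: a=19^5·(≡6), b=19^4·(≡6) mod 19; (6|19)=+1, (6|19)=+1; (−1)^{5·4·9}·(+1)^4·(+1)^5 = +1.
v=17: a=17^4·(≡10), b=17^2·(≡13) mod 17; (10|17)=-1, (13|17)=+1; (−1)^{4·2·8}·(-1)^2·(+1)^4 = +1.
Ram(-74518, 11766) = {3, 37}; no ℚ_3-point on the conic.

[3, 37]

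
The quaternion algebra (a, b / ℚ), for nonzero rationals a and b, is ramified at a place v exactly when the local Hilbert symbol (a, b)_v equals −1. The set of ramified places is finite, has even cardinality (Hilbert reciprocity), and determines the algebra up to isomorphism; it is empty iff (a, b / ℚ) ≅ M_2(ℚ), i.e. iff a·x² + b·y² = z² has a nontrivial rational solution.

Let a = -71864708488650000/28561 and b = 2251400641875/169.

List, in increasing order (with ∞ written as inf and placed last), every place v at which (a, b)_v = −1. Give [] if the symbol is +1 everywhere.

Mod squares: a ≡ -373065, b ≡ 187. Check v ∈ {∞, 2, 3, 5, 7, 11, 13, 17, 19}.
v=5: a=5^5·(≡2), b=5^4·(≡3) mod 5; (2|5)=-1, (3|5)=-1; (−1)^{5·4·2}·(-1)^4·(-1)^5 = -1.
v=7: a=7^3·(≡3), b=7^2·(≡6) mod 7; (3|7)=-1, (6|7)=-1; (−1)^{3·2·3}·(-1)^2·(-1)^3 = -1.
v=2: v_2(a)=4, v_2(b)=0; units ≡ 7, 3 (mod 8); ε·ε+αω+βω = 1·1+4·1+0·0 ≡ 1  ⇒  (a,b)_2 = -1.
v=∞: -373065 < 0 and 187 > 0  ⇒  (a,b)_∞ = +1.
v=17: a=17^1·(≡4), b=17^1·(≡5) mod 17; (4|17)=+1, (5|17)=-1; (−1)^{1·1·8}·(+1)^1·(-1)^1 = -1.
v=11: a=11^3·(≡3), b=11^3·(≡6) mod 11; (3|11)=+1, (6|11)=-1; (−1)^{3·3·5}·(+1)^3·(-1)^3 = +1.
v=19: a=19^3·(≡6), b=19^2·(≡11) mod 19; (6|19)=+1, (11|19)=+1; (−1)^{3·2·9}·(+1)^2·(+1)^3 = +1.
v=13: a=13^-4·(≡12), b=13^-2·(≡8) mod 13; (12|13)=+1, (8|13)=-1; (−1)^{-4·-2·6}·(+1)^-2·(-1)^-4 = +1.
v=3: a=3^3·(≡1), b=3^2·(≡1) mod 3; (1|3)=+1, (1|3)=+1; (−1)^{3·2·1}·(+1)^2·(+1)^3 = +1.
(-373065, 187 / ℚ) ramifies at {2, 5, 7, 17}: a division algebra.

[2, 5, 7, 17]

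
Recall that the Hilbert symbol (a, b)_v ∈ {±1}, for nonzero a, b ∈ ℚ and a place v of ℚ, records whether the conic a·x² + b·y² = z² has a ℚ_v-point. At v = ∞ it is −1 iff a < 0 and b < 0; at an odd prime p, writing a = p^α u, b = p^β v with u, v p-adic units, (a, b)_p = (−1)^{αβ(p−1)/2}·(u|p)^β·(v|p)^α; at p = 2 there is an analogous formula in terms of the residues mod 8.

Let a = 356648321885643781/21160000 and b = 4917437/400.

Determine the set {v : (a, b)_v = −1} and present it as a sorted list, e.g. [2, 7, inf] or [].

[17, 43]

Mod squares: a ≡ 301, b ≡ 5117. Check v ∈ {∞, 2, 5, 7, 17, 23, 31, 43}.
v=2: v_2(a)=-6, v_2(b)=-4; units ≡ 5, 5 (mod 8); ε·ε+αω+βω = 0·0+-6·1+-4·1 ≡ 0  ⇒  (a,b)_2 = +1.
v=7: a=7^5·(≡1), b=7^1·(≡6) mod 7; (1|7)=+1, (6|7)=-1; (−1)^{5·1·3}·(+1)^1·(-1)^5 = +1.
v=5: a=5^-4·(≡1), b=5^-2·(≡2) mod 5; (1|5)=+1, (2|5)=-1; (−1)^{-4·-2·2}·(+1)^-2·(-1)^-4 = +1.
v=43: a=43^3·(≡32), b=43^1·(≡5) mod 43; (32|43)=-1, (5|43)=-1; (−1)^{3·1·21}·(-1)^1·(-1)^3 = -1.
v=23: a=23^-2·(≡1), b=23^0·(≡22) mod 23; (1|23)=+1, (22|23)=-1; (−1)^{-2·0·11}·(+1)^0·(-1)^-2 = +1.
v=∞: 301 > 0 and 5117 > 0  ⇒  (a,b)_∞ = +1.
v=17: a=17^2·(≡7), b=17^1·(≡12) mod 17; (7|17)=-1, (12|17)=-1; (−1)^{2·1·8}·(-1)^1·(-1)^2 = -1.
v=31: a=31^4·(≡11), b=31^2·(≡20) mod 31; (11|31)=-1, (20|31)=+1; (−1)^{4·2·15}·(-1)^2·(+1)^4 = +1.
|Ram(301, 5117)| = 2, even; anisotropic at {17, 43}.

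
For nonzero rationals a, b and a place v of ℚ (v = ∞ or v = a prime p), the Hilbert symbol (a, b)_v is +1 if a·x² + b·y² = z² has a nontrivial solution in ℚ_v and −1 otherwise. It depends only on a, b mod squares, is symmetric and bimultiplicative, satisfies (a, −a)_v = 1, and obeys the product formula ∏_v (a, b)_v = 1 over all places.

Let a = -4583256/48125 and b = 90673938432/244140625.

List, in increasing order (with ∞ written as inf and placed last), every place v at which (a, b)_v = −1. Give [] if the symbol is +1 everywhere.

[2, 3]

Mod squares: a ≡ -462, b ≡ 42. Check v ∈ {∞, 2, 3, 5, 7, 11, 19, 23}.
v=3: a=3^1·(≡2), b=3^3·(≡2) mod 3; (2|3)=-1, (2|3)=-1; (−1)^{1·3·1}·(-1)^3·(-1)^1 = -1.
v=2: v_2(a)=3, v_2(b)=15; units ≡ 1, 5 (mod 8); ε·ε+αω+βω = 0·0+3·1+15·0 ≡ 1  ⇒  (a,b)_2 = -1.
v=19: a=19^2·(≡2), b=19^0·(≡7) mod 19; (2|19)=-1, (7|19)=+1; (−1)^{2·0·9}·(-1)^0·(+1)^2 = +1.
v=7: a=7^-1·(≡1), b=7^1·(≡3) mod 7; (1|7)=+1, (3|7)=-1; (−1)^{-1·1·3}·(+1)^1·(-1)^-1 = +1.
v=5: a=5^-4·(≡2), b=5^-12·(≡2) mod 5; (2|5)=-1, (2|5)=-1; (−1)^{-4·-12·2}·(-1)^-12·(-1)^-4 = +1.
v=∞: -462 < 0 and 42 > 0  ⇒  (a,b)_∞ = +1.
v=11: a=11^-1·(≡6), b=11^4·(≡3) mod 11; (6|11)=-1, (3|11)=+1; (−1)^{-1·4·5}·(-1)^4·(+1)^-1 = +1.
v=23: a=23^2·(≡11), b=23^0·(≡22) mod 23; (11|23)=-1, (22|23)=-1; (−1)^{2·0·11}·(-1)^0·(-1)^2 = +1.
Ram(-462, 42) = {2, 3}; no ℚ_2-point on the conic.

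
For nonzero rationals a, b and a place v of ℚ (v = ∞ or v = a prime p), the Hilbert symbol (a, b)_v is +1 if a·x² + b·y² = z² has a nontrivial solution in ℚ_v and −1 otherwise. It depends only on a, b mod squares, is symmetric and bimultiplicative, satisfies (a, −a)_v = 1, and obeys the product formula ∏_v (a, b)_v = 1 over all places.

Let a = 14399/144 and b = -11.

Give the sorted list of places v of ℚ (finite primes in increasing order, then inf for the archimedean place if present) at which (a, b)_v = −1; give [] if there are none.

(a, b) ≡ (119, -11) mod (ℚ^×)²; places V = {2, 3, 7, 11, 17, ∞}.
(a,b)_∞: sgn(119)=+, sgn(-11)=−, so +1.
(a,b)_11: α=2, u≡9; β=1, v≡10 (mod 11); (9|11)=+1, (10|11)=-1; sign (−1)^0·+1^1·-1^2 = +1.
(a,b)_17: α=1, u≡6; β=0, v≡6 (mod 17); (6|17)=-1, (6|17)=-1; sign (−1)^0·-1^0·-1^1 = -1.
(a,b)_7: α=1, u≡5; β=0, v≡3 (mod 7); (5|7)=-1, (3|7)=-1; sign (−1)^0·-1^0·-1^1 = -1.
(a,b)_3: α=-2, u≡2; β=0, v≡1 (mod 3); (2|3)=-1, (1|3)=+1; sign (−1)^0·-1^0·+1^-2 = +1.
(a,b)_2: α=-4, β=0; u≡7, v≡5 (mod 8); ε(u)ε(v)=1·0, αω(v)=-4·1, βω(u)=0·0; sum ≡ 0  ⇒  +1.
(119, -11 / ℚ) ramifies at {7, 17}: a division algebra.

[7, 17]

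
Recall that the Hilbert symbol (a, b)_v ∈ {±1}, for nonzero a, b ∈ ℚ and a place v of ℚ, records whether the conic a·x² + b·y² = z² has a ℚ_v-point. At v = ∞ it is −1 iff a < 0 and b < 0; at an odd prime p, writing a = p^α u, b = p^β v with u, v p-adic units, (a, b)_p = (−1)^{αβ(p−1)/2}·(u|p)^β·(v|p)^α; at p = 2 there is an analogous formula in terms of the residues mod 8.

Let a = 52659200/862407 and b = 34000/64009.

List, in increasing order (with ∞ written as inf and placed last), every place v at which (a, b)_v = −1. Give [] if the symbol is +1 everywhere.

[]

Mod squares: a ≡ 119, b ≡ 85. Check v ∈ {∞, 2, 3, 5, 7, 11, 13, 17, 23}.
v=13: a=13^-2·(≡5), b=13^0·(≡7) mod 13; (5|13)=-1, (7|13)=-1; (−1)^{-2·0·6}·(-1)^0·(-1)^-2 = +1.
v=5: a=5^2·(≡4), b=5^3·(≡3) mod 5; (4|5)=+1, (3|5)=-1; (−1)^{2·3·2}·(+1)^3·(-1)^2 = +1.
v=17: a=17^1·(≡7), b=17^1·(≡7) mod 17; (7|17)=-1, (7|17)=-1; (−1)^{1·1·8}·(-1)^1·(-1)^1 = +1.
v=3: a=3^-6·(≡2), b=3^0·(≡1) mod 3; (2|3)=-1, (1|3)=+1; (−1)^{-6·0·1}·(-1)^0·(+1)^-6 = +1.
v=2: v_2(a)=10, v_2(b)=4; units ≡ 7, 5 (mod 8); ε·ε+αω+βω = 1·0+10·1+4·0 ≡ 0  ⇒  (a,b)_2 = +1.
v=23: a=23^0·(≡13), b=23^-2·(≡1) mod 23; (13|23)=+1, (1|23)=+1; (−1)^{0·-2·11}·(+1)^-2·(+1)^0 = +1.
v=11: a=11^2·(≡1), b=11^-2·(≡10) mod 11; (1|11)=+1, (10|11)=-1; (−1)^{2·-2·5}·(+1)^-2·(-1)^2 = +1.
v=7: a=7^-1·(≡6), b=7^0·(≡1) mod 7; (6|7)=-1, (1|7)=+1; (−1)^{-1·0·3}·(-1)^0·(+1)^-1 = +1.
v=∞: 119 > 0 and 85 > 0  ⇒  (a,b)_∞ = +1.
Every local symbol is +1, so the conic 119·x² + 85·y² = z² has ℚ_v-points for all v and hence a ℚ-point; (a, b / ℚ) ≅ M_2(ℚ).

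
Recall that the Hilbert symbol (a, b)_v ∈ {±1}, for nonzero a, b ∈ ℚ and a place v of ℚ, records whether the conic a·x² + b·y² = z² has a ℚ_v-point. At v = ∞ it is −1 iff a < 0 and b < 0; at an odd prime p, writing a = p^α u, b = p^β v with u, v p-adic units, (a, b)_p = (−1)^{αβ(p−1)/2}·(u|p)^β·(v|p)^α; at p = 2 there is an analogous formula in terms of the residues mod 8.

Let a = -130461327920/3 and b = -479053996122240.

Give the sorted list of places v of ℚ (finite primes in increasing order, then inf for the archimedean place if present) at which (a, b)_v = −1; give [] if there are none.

(a, b) ≡ (-4785, -162690) mod (ℚ^×)²; places V = {2, 3, 5, 7, 11, 17, 19, 29, ∞}.
(a,b)_∞: sgn(-4785)=−, sgn(-162690)=−, so -1.
(a,b)_11: α=1, u≡1; β=1, v≡5 (mod 11); (1|11)=+1, (5|11)=+1; sign (−1)^1·+1^1·+1^1 = -1.
(a,b)_29: α=1, u≡16; β=1, v≡23 (mod 29); (16|29)=+1, (23|29)=+1; sign (−1)^0·+1^1·+1^1 = +1.
(a,b)_3: α=-1, u≡1; β=3, v≡1 (mod 3); (1|3)=+1, (1|3)=+1; sign (−1)^1·+1^3·+1^-1 = -1.
(a,b)_17: α=2, u≡8; β=3, v≡16 (mod 17); (8|17)=+1, (16|17)=+1; sign (−1)^0·+1^3·+1^2 = +1.
(a,b)_5: α=1, u≡2; β=1, v≡2 (mod 5); (2|5)=-1, (2|5)=-1; sign (−1)^0·-1^1·-1^1 = +1.
(a,b)_2: α=4, β=7; u≡7, v≡7 (mod 8); ε(u)ε(v)=1·1, αω(v)=4·0, βω(u)=7·0; sum ≡ 1  ⇒  -1.
(a,b)_19: α=2, u≡13; β=2, v≡5 (mod 19); (13|19)=-1, (5|19)=+1; sign (−1)^0·-1^2·+1^2 = +1.
(a,b)_7: α=2, u≡3; β=2, v≡1 (mod 7); (3|7)=-1, (1|7)=+1; sign (−1)^0·-1^2·+1^2 = +1.
Ram(-4785, -162690) = {2, 3, 11, ∞}; no ℚ_2-point on the conic.

[2, 3, 11, inf]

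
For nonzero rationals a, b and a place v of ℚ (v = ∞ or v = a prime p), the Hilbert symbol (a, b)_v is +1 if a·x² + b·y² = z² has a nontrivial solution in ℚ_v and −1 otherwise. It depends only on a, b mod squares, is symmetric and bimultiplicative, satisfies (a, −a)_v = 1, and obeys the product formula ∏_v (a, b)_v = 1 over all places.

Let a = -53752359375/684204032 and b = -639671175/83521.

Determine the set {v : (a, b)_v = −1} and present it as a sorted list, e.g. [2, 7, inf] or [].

[11, inf]

(a, b) ≡ (-78, -143) mod (ℚ^×)²; places V = {2, 3, 5, 11, 13, 17, 47, ∞}.
(a,b)_2: α=-13, β=0; u≡1, v≡1 (mod 8); ε(u)ε(v)=0·0, αω(v)=-13·0, βω(u)=0·0; sum ≡ 0  ⇒  +1.
(a,b)_5: α=6, u≡2; β=2, v≡3 (mod 5); (2|5)=-1, (3|5)=-1; sign (−1)^0·-1^2·-1^6 = +1.
(a,b)_∞: sgn(-78)=−, sgn(-143)=−, so -1.
(a,b)_47: α=0, u≡34; β=2, v≡43 (mod 47); (34|47)=+1, (43|47)=-1; sign (−1)^0·+1^2·-1^0 = +1.
(a,b)_13: α=1, u≡5; β=1, v≡5 (mod 13); (5|13)=-1, (5|13)=-1; sign (−1)^0·-1^1·-1^1 = +1.
(a,b)_11: α=2, u≡7; β=1, v≡9 (mod 11); (7|11)=-1, (9|11)=+1; sign (−1)^0·-1^1·+1^2 = -1.
(a,b)_17: α=-4, u≡14; β=-4, v≡14 (mod 17); (14|17)=-1, (14|17)=-1; sign (−1)^0·-1^-4·-1^-4 = +1.
(a,b)_3: α=7, u≡1; β=4, v≡1 (mod 3); (1|3)=+1, (1|3)=+1; sign (−1)^0·+1^4·+1^7 = +1.
|Ram(-78, -143)| = 2, even; anisotropic at {11, ∞}.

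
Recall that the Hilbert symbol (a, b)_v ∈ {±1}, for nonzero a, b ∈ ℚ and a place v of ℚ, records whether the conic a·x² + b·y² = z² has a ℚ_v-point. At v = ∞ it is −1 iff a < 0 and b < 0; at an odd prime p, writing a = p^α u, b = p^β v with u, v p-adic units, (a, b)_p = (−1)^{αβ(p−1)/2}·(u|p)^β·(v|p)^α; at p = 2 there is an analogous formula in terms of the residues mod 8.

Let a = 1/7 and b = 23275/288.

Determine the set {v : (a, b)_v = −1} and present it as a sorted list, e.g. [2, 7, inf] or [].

Mod squares: a ≡ 7, b ≡ 38. Check v ∈ {∞, 2, 3, 5, 7, 19}.
v=2: v_2(a)=0, v_2(b)=-5; units ≡ 7, 3 (mod 8); ε·ε+αω+βω = 1·1+0·1+-5·0 ≡ 1  ⇒  (a,b)_2 = -1.
v=∞: 7 > 0 and 38 > 0  ⇒  (a,b)_∞ = +1.
v=7: a=7^-1·(≡1), b=7^2·(≡6) mod 7; (1|7)=+1, (6|7)=-1; (−1)^{-1·2·3}·(+1)^2·(-1)^-1 = -1.
v=3: a=3^0·(≡1), b=3^-2·(≡2) mod 3; (1|3)=+1, (2|3)=-1; (−1)^{0·-2·1}·(+1)^-2·(-1)^0 = +1.
v=5: a=5^0·(≡3), b=5^2·(≡2) mod 5; (3|5)=-1, (2|5)=-1; (−1)^{0·2·2}·(-1)^2·(-1)^0 = +1.
v=19: a=19^0·(≡11), b=19^1·(≡3) mod 19; (11|19)=+1, (3|19)=-1; (−1)^{0·1·9}·(+1)^1·(-1)^0 = +1.
Ram(7, 38) = {2, 7}; no ℚ_2-point on the conic.

[2, 7]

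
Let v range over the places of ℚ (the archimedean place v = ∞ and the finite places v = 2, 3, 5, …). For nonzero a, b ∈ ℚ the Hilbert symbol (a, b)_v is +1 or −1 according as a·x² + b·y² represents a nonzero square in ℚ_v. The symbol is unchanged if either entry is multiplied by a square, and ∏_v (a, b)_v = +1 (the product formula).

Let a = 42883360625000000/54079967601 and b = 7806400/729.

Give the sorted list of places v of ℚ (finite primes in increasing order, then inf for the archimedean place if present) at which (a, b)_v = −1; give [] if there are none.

(a, b) ≡ (17, 4879) mod (ℚ^×)²; places V = {2, 3, 5, 7, 11, 17, 29, 41, ∞}.
(a,b)_17: α=1, u≡13; β=1, v≡2 (mod 17); (13|17)=+1, (2|17)=+1; sign (−1)^0·+1^1·+1^1 = +1.
(a,b)_41: α=2, u≡27; β=1, v≡5 (mod 41); (27|41)=-1, (5|41)=+1; sign (−1)^0·-1^1·+1^2 = -1.
(a,b)_∞: sgn(17)=+, sgn(4879)=+, so +1.
(a,b)_29: α=-2, u≡8; β=0, v≡16 (mod 29); (8|29)=-1, (16|29)=+1; sign (−1)^0·-1^0·+1^-2 = +1.
(a,b)_2: α=6, β=6; u≡1, v≡7 (mod 8); ε(u)ε(v)=0·1, αω(v)=6·0, βω(u)=6·0; sum ≡ 0  ⇒  +1.
(a,b)_3: α=-12, u≡2; β=-6, v≡1 (mod 3); (2|3)=-1, (1|3)=+1; sign (−1)^0·-1^-6·+1^-12 = +1.
(a,b)_11: α=-2, u≡6; β=0, v≡10 (mod 11); (6|11)=-1, (10|11)=-1; sign (−1)^0·-1^0·-1^-2 = +1.
(a,b)_5: α=10, u≡3; β=2, v≡4 (mod 5); (3|5)=-1, (4|5)=+1; sign (−1)^0·-1^2·+1^10 = +1.
(a,b)_7: α=4, u≡3; β=1, v≡2 (mod 7); (3|7)=-1, (2|7)=+1; sign (−1)^0·-1^1·+1^4 = -1.
|Ram(17, 4879)| = 2, even; anisotropic at {7, 41}.

[7, 41]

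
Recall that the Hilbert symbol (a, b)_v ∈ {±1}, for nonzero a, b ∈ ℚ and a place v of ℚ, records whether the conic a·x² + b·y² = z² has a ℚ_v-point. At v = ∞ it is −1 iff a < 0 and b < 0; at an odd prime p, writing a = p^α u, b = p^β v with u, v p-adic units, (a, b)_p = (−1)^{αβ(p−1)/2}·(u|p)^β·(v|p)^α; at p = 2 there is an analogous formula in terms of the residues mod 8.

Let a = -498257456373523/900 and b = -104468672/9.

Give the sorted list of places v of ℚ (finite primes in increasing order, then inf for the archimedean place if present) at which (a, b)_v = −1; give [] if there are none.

Mod squares: a ≡ -187, b ≡ -1632323. Check v ∈ {∞, 2, 3, 5, 7, 11, 17, 29, 43}.
v=17: a=17^3·(≡14), b=17^1·(≡7) mod 17; (14|17)=-1, (7|17)=-1; (−1)^{3·1·8}·(-1)^1·(-1)^3 = +1.
v=5: a=5^-2·(≡2), b=5^0·(≡2) mod 5; (2|5)=-1, (2|5)=-1; (−1)^{-2·0·2}·(-1)^0·(-1)^-2 = +1.
v=2: v_2(a)=-2, v_2(b)=6; units ≡ 5, 5 (mod 8); ε·ε+αω+βω = 0·0+-2·1+6·1 ≡ 0  ⇒  (a,b)_2 = +1.
v=29: a=29^2·(≡6), b=29^1·(≡11) mod 29; (6|29)=+1, (11|29)=-1; (−1)^{2·1·14}·(+1)^1·(-1)^2 = +1.
v=∞: -187 < 0 and -1632323 < 0  ⇒  (a,b)_∞ = -1.
v=7: a=7^2·(≡2), b=7^1·(≡1) mod 7; (2|7)=+1, (1|7)=+1; (−1)^{2·1·3}·(+1)^1·(+1)^2 = +1.
v=43: a=43^2·(≡19), b=43^1·(≡33) mod 43; (19|43)=-1, (33|43)=-1; (−1)^{2·1·21}·(-1)^1·(-1)^2 = -1.
v=3: a=3^-2·(≡2), b=3^-2·(≡1) mod 3; (2|3)=-1, (1|3)=+1; (−1)^{-2·-2·1}·(-1)^-2·(+1)^-2 = +1.
v=11: a=11^3·(≡5), b=11^1·(≡8) mod 11; (5|11)=+1, (8|11)=-1; (−1)^{3·1·5}·(+1)^1·(-1)^3 = +1.
(-187, -1632323 / ℚ) ramifies at {43, ∞}: a division algebra.

[43, inf]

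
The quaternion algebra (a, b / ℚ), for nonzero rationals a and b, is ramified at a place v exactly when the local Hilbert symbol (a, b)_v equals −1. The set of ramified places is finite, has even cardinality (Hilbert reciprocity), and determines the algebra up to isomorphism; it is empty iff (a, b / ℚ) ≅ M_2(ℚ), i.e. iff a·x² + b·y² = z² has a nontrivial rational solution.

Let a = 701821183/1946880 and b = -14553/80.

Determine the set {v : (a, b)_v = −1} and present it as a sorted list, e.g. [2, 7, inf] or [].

Mod squares: a ≡ 35, b ≡ -165. Check v ∈ {∞, 2, 3, 5, 7, 11, 13, 17, 19, 31}.
v=7: a=7^1·(≡6), b=7^2·(≡6) mod 7; (6|7)=-1, (6|7)=-1; (−1)^{1·2·3}·(-1)^2·(-1)^1 = -1.
v=5: a=5^-1·(≡3), b=5^-1·(≡2) mod 5; (3|5)=-1, (2|5)=-1; (−1)^{-1·-1·2}·(-1)^-1·(-1)^-1 = +1.
v=11: a=11^0·(≡8), b=11^1·(≡10) mod 11; (8|11)=-1, (10|11)=-1; (−1)^{0·1·5}·(-1)^1·(-1)^0 = -1.
v=3: a=3^-2·(≡2), b=3^3·(≡2) mod 3; (2|3)=-1, (2|3)=-1; (−1)^{-2·3·1}·(-1)^3·(-1)^-2 = -1.
v=13: a=13^-2·(≡12), b=13^0·(≡10) mod 13; (12|13)=+1, (10|13)=+1; (−1)^{-2·0·6}·(+1)^0·(+1)^-2 = +1.
v=19: a=19^2·(≡6), b=19^0·(≡5) mod 19; (6|19)=+1, (5|19)=+1; (−1)^{2·0·9}·(+1)^0·(+1)^2 = +1.
v=17: a=17^2·(≡8), b=17^0·(≡7) mod 17; (8|17)=+1, (7|17)=-1; (−1)^{2·0·8}·(+1)^0·(-1)^2 = +1.
v=2: v_2(a)=-8, v_2(b)=-4; units ≡ 3, 3 (mod 8); ε·ε+αω+βω = 1·1+-8·1+-4·1 ≡ 1  ⇒  (a,b)_2 = -1.
v=31: a=31^2·(≡2), b=31^0·(≡13) mod 31; (2|31)=+1, (13|31)=-1; (−1)^{2·0·15}·(+1)^0·(-1)^2 = +1.
v=∞: 35 > 0 and -165 < 0  ⇒  (a,b)_∞ = +1.
(35, -165 / ℚ) ramifies at {2, 3, 7, 11}: a division algebra.

[2, 3, 7, 11]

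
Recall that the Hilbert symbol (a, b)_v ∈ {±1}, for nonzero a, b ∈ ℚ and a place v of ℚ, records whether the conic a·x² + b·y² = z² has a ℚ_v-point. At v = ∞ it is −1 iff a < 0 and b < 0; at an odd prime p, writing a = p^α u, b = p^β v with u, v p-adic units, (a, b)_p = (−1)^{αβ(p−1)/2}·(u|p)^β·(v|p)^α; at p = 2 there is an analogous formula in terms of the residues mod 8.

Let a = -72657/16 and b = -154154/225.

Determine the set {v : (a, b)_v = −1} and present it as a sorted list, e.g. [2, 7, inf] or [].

[2, 13, 23, inf]

(a, b) ≡ (-897, -26) mod (ℚ^×)²; places V = {2, 3, 5, 7, 11, 13, 23, ∞}.
(a,b)_∞: sgn(-897)=−, sgn(-26)=−, so -1.
(a,b)_2: α=-4, β=1; u≡7, v≡3 (mod 8); ε(u)ε(v)=1·1, αω(v)=-4·1, βω(u)=1·0; sum ≡ 1  ⇒  -1.
(a,b)_11: α=0, u≡4; β=2, v≡7 (mod 11); (4|11)=+1, (7|11)=-1; sign (−1)^0·+1^2·-1^0 = +1.
(a,b)_5: α=0, u≡3; β=-2, v≡4 (mod 5); (3|5)=-1, (4|5)=+1; sign (−1)^0·-1^-2·+1^0 = +1.
(a,b)_3: α=5, u≡1; β=-2, v≡1 (mod 3); (1|3)=+1, (1|3)=+1; sign (−1)^0·+1^-2·+1^5 = +1.
(a,b)_13: α=1, u≡9; β=1, v≡6 (mod 13); (9|13)=+1, (6|13)=-1; sign (−1)^0·+1^1·-1^1 = -1.
(a,b)_7: α=0, u≡5; β=2, v≡4 (mod 7); (5|7)=-1, (4|7)=+1; sign (−1)^0·-1^2·+1^0 = +1.
(a,b)_23: α=1, u≡11; β=0, v≡20 (mod 23); (11|23)=-1, (20|23)=-1; sign (−1)^0·-1^0·-1^1 = -1.
(-897, -26 / ℚ) ramifies at {2, 13, 23, ∞}: a division algebra.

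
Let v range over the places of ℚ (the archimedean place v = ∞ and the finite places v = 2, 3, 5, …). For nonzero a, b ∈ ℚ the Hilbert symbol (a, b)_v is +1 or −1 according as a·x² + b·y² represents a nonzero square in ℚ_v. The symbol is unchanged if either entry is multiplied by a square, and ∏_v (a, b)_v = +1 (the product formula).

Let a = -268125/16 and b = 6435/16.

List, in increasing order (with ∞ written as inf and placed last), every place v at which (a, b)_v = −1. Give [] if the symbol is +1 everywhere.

Mod squares: a ≡ -429, b ≡ 715. Check v ∈ {∞, 2, 3, 5, 11, 13}.
v=11: a=11^1·(≡9), b=11^1·(≡7) mod 11; (9|11)=+1, (7|11)=-1; (−1)^{1·1·5}·(+1)^1·(-1)^1 = +1.
v=∞: -429 < 0 and 715 > 0  ⇒  (a,b)_∞ = +1.
v=5: a=5^4·(≡1), b=5^1·(≡2) mod 5; (1|5)=+1, (2|5)=-1; (−1)^{4·1·2}·(+1)^1·(-1)^4 = +1.
v=3: a=3^1·(≡1), b=3^2·(≡1) mod 3; (1|3)=+1, (1|3)=+1; (−1)^{1·2·1}·(+1)^2·(+1)^1 = +1.
v=2: v_2(a)=-4, v_2(b)=-4; units ≡ 3, 3 (mod 8); ε·ε+αω+βω = 1·1+-4·1+-4·1 ≡ 1  ⇒  (a,b)_2 = -1.
v=13: a=13^1·(≡2), b=13^1·(≡9) mod 13; (2|13)=-1, (9|13)=+1; (−1)^{1·1·6}·(-1)^1·(+1)^1 = -1.
Ram(-429, 715) = {2, 13}; no ℚ_2-point on the conic.

[2, 13]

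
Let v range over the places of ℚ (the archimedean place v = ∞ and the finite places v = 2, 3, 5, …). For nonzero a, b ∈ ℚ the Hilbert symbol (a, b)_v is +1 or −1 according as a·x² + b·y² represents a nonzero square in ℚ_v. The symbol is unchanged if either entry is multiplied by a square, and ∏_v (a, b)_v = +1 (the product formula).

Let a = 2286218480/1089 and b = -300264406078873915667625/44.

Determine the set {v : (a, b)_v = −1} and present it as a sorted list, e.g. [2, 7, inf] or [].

[3, 7, 11, 17, 19, 29]

(a, b) ≡ (17255, -1545555) mod (ℚ^×)²; places V = {2, 3, 5, 7, 11, 13, 17, 19, 29, ∞}.
(a,b)_7: α=3, u≡4; β=8, v≡5 (mod 7); (4|7)=+1, (5|7)=-1; sign (−1)^0·+1^8·-1^3 = -1.
(a,b)_3: α=-2, u≡2; β=1, v≡2 (mod 3); (2|3)=-1, (2|3)=-1; sign (−1)^0·-1^1·-1^-2 = -1.
(a,b)_29: α=1, u≡8; β=3, v≡1 (mod 29); (8|29)=-1, (1|29)=+1; sign (−1)^0·-1^3·+1^1 = -1.
(a,b)_5: α=1, u≡4; β=3, v≡1 (mod 5); (4|5)=+1, (1|5)=+1; sign (−1)^0·+1^3·+1^1 = +1.
(a,b)_11: α=-2, u≡2; β=-1, v≡3 (mod 11); (2|11)=-1, (3|11)=+1; sign (−1)^0·-1^-1·+1^-2 = -1.
(a,b)_2: α=4, β=-2; u≡7, v≡5 (mod 8); ε(u)ε(v)=1·0, αω(v)=4·1, βω(u)=-2·0; sum ≡ 0  ⇒  +1.
(a,b)_17: α=1, u≡10; β=3, v≡15 (mod 17); (10|17)=-1, (15|17)=+1; sign (−1)^0·-1^3·+1^1 = -1.
(a,b)_13: α=2, u≡12; β=2, v≡6 (mod 13); (12|13)=+1, (6|13)=-1; sign (−1)^0·+1^2·-1^2 = +1.
(a,b)_∞: sgn(17255)=+, sgn(-1545555)=−, so +1.
(a,b)_19: α=0, u≡14; β=3, v≡12 (mod 19); (14|19)=-1, (12|19)=-1; sign (−1)^0·-1^3·-1^0 = -1.
|Ram(17255, -1545555)| = 6, even; anisotropic at {3, 7, 11, 17, 19, 29}.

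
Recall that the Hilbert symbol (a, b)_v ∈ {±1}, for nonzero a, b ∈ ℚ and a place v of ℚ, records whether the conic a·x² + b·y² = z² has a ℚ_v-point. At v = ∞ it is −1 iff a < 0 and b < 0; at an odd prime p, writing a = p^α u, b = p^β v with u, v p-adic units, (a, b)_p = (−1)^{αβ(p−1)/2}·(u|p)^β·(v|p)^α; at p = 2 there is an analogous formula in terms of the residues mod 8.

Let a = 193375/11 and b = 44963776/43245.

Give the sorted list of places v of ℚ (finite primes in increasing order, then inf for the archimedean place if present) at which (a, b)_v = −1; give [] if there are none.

[5, 7, 13, 17]

Mod squares: a ≡ 85085, b ≡ 12155. Check v ∈ {∞, 2, 3, 5, 7, 11, 13, 17, 31}.
v=13: a=13^1·(≡5), b=13^1·(≡9) mod 13; (5|13)=-1, (9|13)=+1; (−1)^{1·1·6}·(-1)^1·(+1)^1 = -1.
v=7: a=7^1·(≡6), b=7^0·(≡3) mod 7; (6|7)=-1, (3|7)=-1; (−1)^{1·0·3}·(-1)^0·(-1)^1 = -1.
v=5: a=5^3·(≡2), b=5^-1·(≡4) mod 5; (2|5)=-1, (4|5)=+1; (−1)^{3·-1·2}·(-1)^-1·(+1)^3 = -1.
v=31: a=31^0·(≡11), b=31^-2·(≡23) mod 31; (11|31)=-1, (23|31)=-1; (−1)^{0·-2·15}·(-1)^-2·(-1)^0 = +1.
v=3: a=3^0·(≡2), b=3^-2·(≡2) mod 3; (2|3)=-1, (2|3)=-1; (−1)^{0·-2·1}·(-1)^-2·(-1)^0 = +1.
v=17: a=17^1·(≡11), b=17^3·(≡15) mod 17; (11|17)=-1, (15|17)=+1; (−1)^{1·3·8}·(-1)^3·(+1)^1 = -1.
v=11: a=11^-1·(≡6), b=11^1·(≡4) mod 11; (6|11)=-1, (4|11)=+1; (−1)^{-1·1·5}·(-1)^1·(+1)^-1 = +1.
v=2: v_2(a)=0, v_2(b)=6; units ≡ 5, 3 (mod 8); ε·ε+αω+βω = 0·1+0·1+6·1 ≡ 0  ⇒  (a,b)_2 = +1.
v=∞: 85085 > 0 and 12155 > 0  ⇒  (a,b)_∞ = +1.
(85085, 12155 / ℚ) ramifies at {5, 7, 13, 17}: a division algebra.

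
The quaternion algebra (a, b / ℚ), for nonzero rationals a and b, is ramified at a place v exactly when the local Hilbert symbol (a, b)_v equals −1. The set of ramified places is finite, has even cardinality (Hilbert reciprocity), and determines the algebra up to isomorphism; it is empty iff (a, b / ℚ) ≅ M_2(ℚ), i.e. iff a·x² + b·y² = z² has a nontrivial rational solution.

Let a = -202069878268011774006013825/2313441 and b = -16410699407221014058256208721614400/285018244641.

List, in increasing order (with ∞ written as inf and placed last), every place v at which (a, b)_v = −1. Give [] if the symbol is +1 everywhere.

[2, 19, 29, 47, 53, inf]

Mod squares: a ≡ -1661497, b ≡ -23161. Check v ∈ {∞, 2, 3, 5, 7, 13, 19, 23, 29, 47, 53}.
v=53: a=53^1·(≡45), b=53^1·(≡46) mod 53; (45|53)=-1, (46|53)=+1; (−1)^{1·1·26}·(-1)^1·(+1)^1 = -1.
v=5: a=5^2·(≡2), b=5^2·(≡4) mod 5; (2|5)=-1, (4|5)=+1; (−1)^{2·2·2}·(-1)^2·(+1)^2 = +1.
v=2: v_2(a)=0, v_2(b)=6; units ≡ 7, 7 (mod 8); ε·ε+αω+βω = 1·1+0·0+6·0 ≡ 1  ⇒  (a,b)_2 = -1.
v=29: a=29^3·(≡17), b=29^4·(≡3) mod 29; (17|29)=-1, (3|29)=-1; (−1)^{3·4·14}·(-1)^4·(-1)^3 = -1.
v=∞: -1661497 < 0 and -23161 < 0  ⇒  (a,b)_∞ = -1.
v=7: a=7^2·(≡4), b=7^4·(≡2) mod 7; (4|7)=+1, (2|7)=+1; (−1)^{2·4·3}·(+1)^4·(+1)^2 = +1.
v=13: a=13^-4·(≡7), b=13^-6·(≡8) mod 13; (7|13)=-1, (8|13)=-1; (−1)^{-4·-6·6}·(-1)^-6·(-1)^-4 = +1.
v=19: a=19^2·(≡18), b=19^3·(≡1) mod 19; (18|19)=-1, (1|19)=+1; (−1)^{2·3·9}·(-1)^3·(+1)^2 = -1.
v=23: a=23^7·(≡18), b=23^7·(≡19) mod 23; (18|23)=+1, (19|23)=-1; (−1)^{7·7·11}·(+1)^7·(-1)^7 = +1.
v=3: a=3^-4·(≡2), b=3^-10·(≡2) mod 3; (2|3)=-1, (2|3)=-1; (−1)^{-4·-10·1}·(-1)^-10·(-1)^-4 = +1.
v=47: a=47^3·(≡31), b=47^4·(≡15) mod 47; (31|47)=-1, (15|47)=-1; (−1)^{3·4·23}·(-1)^4·(-1)^3 = -1.
(-1661497, -23161 / ℚ) ramifies at {2, 19, 29, 47, 53, ∞}: a division algebra.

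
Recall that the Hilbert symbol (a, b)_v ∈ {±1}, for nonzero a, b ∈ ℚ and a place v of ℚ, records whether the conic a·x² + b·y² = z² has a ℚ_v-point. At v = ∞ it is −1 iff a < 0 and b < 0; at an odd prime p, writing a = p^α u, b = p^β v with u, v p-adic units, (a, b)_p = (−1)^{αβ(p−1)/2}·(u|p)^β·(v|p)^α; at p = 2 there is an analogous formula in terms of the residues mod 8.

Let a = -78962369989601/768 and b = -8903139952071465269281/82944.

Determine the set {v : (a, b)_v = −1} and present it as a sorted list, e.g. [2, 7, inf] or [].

(a, b) ≡ (-483, -700321) mod (ℚ^×)²; places V = {2, 3, 7, 19, 23, 29, 31, 41, ∞}.
(a,b)_7: α=1, u≡1; β=2, v≡4 (mod 7); (1|7)=+1, (4|7)=+1; sign (−1)^0·+1^2·+1^1 = +1.
(a,b)_∞: sgn(-483)=−, sgn(-700321)=−, so -1.
(a,b)_3: α=-1, u≡1; β=-4, v≡2 (mod 3); (1|3)=+1, (2|3)=-1; sign (−1)^0·+1^-4·-1^-1 = -1.
(a,b)_41: α=2, u≡1; β=3, v≡5 (mod 41); (1|41)=+1, (5|41)=+1; sign (−1)^0·+1^3·+1^2 = +1.
(a,b)_19: α=2, u≡6; β=3, v≡9 (mod 19); (6|19)=+1, (9|19)=+1; sign (−1)^0·+1^3·+1^2 = +1.
(a,b)_31: α=2, u≡15; β=3, v≡14 (mod 31); (15|31)=-1, (14|31)=+1; sign (−1)^0·-1^3·+1^2 = -1.
(a,b)_2: α=-8, β=-10; u≡5, v≡7 (mod 8); ε(u)ε(v)=0·1, αω(v)=-8·0, βω(u)=-10·1; sum ≡ 0  ⇒  +1.
(a,b)_23: α=1, u≡18; β=2, v≡16 (mod 23); (18|23)=+1, (16|23)=+1; sign (−1)^0·+1^2·+1^1 = +1.
(a,b)_29: α=2, u≡18; β=3, v≡27 (mod 29); (18|29)=-1, (27|29)=-1; sign (−1)^0·-1^3·-1^2 = -1.
Ram(-483, -700321) = {3, 29, 31, ∞}; no ℚ_3-point on the conic.

[3, 29, 31, inf]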